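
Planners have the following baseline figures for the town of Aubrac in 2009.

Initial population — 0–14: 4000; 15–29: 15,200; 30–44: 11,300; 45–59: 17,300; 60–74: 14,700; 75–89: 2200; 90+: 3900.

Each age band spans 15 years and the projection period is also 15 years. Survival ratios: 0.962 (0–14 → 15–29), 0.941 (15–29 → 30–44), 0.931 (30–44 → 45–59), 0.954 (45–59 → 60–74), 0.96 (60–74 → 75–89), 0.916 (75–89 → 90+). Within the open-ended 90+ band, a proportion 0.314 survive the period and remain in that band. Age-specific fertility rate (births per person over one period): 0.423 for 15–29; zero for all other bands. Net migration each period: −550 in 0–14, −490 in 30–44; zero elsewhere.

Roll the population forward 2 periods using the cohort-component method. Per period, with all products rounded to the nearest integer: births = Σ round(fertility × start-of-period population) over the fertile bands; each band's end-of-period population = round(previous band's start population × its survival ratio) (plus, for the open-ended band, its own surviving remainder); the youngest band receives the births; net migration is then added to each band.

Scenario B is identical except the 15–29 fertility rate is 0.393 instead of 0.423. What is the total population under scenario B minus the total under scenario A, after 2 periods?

-555

Numbering the groups 1..7 from youngest to oldest:
After projecting period 1:
Births: 15200 * 0.423 = 6430
Group 2: 4000 * 0.962 = 3848
Group 3: 15200 * 0.941 = 14303
Group 4: 11300 * 0.931 = 10520
Group 5: 17300 * 0.954 = 16504
Group 6: 14700 * 0.96 = 14112
Group 7: 2200 * 0.916 + 3900 * 0.314 = 2015 + 1225 = 3240
Net migration: Group 1 − 550 → 5880; Group 3 − 490 → 13813
→ [5880, 3848, 13813, 10520, 16504, 14112, 3240]
After projecting period 2:
Births: 3848 * 0.423 = 1628
Group 2: 5880 * 0.962 = 5657
Group 3: 3848 * 0.941 = 3621
Group 4: 13813 * 0.931 = 12860
Group 5: 10520 * 0.954 = 10036
Group 6: 16504 * 0.96 = 15844
Group 7: 14112 * 0.916 + 3240 * 0.314 = 12927 + 1017 = 13944
Net migration: Group 1 − 550 → 1078; Group 3 − 490 → 3131
→ [1078, 5657, 3131, 12860, 10036, 15844, 13944]
Scenario A total after 2 periods: 62550
Scenario B projection —
After projecting period 1:
Births: 15200 * 0.393 = 5974
Group 2: 4000 * 0.962 = 3848
Group 3: 15200 * 0.941 = 14303
Group 4: 11300 * 0.931 = 10520
Group 5: 17300 * 0.954 = 16504
Group 6: 14700 * 0.96 = 14112
Group 7: 2200 * 0.916 + 3900 * 0.314 = 2015 + 1225 = 3240
Net migration: Group 1 − 550 → 5424; Group 3 − 490 → 13813
→ [5424, 3848, 13813, 10520, 16504, 14112, 3240]
After projecting period 2:
Births: 3848 * 0.393 = 1512
Group 2: 5424 * 0.962 = 5218
Group 3: 3848 * 0.941 = 3621
Group 4: 13813 * 0.931 = 12860
Group 5: 10520 * 0.954 = 10036
Group 6: 16504 * 0.96 = 15844
Group 7: 14112 * 0.916 + 3240 * 0.314 = 12927 + 1017 = 13944
Net migration: Group 1 − 550 → 962; Group 3 − 490 → 3131
→ [962, 5218, 3131, 12860, 10036, 15844, 13944]
Scenario B total after 2 periods: 61995
Difference B − A = 61995 − 62550 = -555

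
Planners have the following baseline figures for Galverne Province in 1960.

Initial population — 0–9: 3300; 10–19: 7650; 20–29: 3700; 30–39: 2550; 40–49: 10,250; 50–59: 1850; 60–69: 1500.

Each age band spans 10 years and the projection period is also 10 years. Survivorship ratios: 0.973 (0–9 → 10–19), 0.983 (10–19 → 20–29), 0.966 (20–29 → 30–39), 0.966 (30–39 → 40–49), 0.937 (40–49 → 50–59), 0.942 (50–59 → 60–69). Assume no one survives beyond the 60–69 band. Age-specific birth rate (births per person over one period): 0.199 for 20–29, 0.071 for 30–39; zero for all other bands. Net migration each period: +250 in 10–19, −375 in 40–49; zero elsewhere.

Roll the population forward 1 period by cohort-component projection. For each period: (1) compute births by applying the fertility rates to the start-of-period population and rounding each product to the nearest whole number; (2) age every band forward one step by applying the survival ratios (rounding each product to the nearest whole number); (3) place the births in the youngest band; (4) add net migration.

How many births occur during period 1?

— Period 1 —
Births: 3700 × 0.199 = 736  |  2550 × 0.071 = 181 → total 917
10–19: 3300 × 0.973 = 3211
20–29: 7650 × 0.983 = 7520
30–39: 3700 × 0.966 = 3574
40–49: 2550 × 0.966 = 2463
50–59: 10250 × 0.937 = 9604
60–69: 1850 × 0.942 = 1743
Net migration: 10–19 + 250 → 3461; 40–49 − 375 → 2088
Population now: 0–9=917, 10–19=3461, 20–29=7520, 30–39=3574, 40–49=2088, 50–59=9604, 60–69=1743

917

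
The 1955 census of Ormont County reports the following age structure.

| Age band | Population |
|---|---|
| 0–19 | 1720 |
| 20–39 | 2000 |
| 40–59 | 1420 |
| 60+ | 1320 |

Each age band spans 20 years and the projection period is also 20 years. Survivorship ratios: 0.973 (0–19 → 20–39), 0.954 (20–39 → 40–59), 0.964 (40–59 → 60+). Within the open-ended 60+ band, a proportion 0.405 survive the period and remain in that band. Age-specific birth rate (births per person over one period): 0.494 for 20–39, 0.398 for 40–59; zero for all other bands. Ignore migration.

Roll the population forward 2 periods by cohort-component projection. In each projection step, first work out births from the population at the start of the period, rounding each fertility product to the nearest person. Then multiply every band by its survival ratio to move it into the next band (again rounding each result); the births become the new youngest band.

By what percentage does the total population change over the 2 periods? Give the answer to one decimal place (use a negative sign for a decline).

Call the groups 1 to 4, youngest first.
Period 1:
Births: 2000 * 0.494 = 988 ; 1420 * 0.398 = 565 → total 1553
Group 2: 1720 * 0.973 = 1674
Group 3: 2000 * 0.954 = 1908
Group 4: 1420 * 0.964 + 1320 * 0.405 = 1369 + 535 = 1904
Giving 1553 / 1674 / 1908 / 1904.
Period 2:
Births: 1674 * 0.494 = 827 ; 1908 * 0.398 = 759 → total 1586
Group 2: 1553 * 0.973 = 1511
Group 3: 1674 * 0.954 = 1597
Group 4: 1908 * 0.964 + 1904 * 0.405 = 1839 + 771 = 2610
Giving 1586 / 1511 / 1597 / 2610.
Total: 6460 → 7304; change = 844; percentage change = 13.1%

13.1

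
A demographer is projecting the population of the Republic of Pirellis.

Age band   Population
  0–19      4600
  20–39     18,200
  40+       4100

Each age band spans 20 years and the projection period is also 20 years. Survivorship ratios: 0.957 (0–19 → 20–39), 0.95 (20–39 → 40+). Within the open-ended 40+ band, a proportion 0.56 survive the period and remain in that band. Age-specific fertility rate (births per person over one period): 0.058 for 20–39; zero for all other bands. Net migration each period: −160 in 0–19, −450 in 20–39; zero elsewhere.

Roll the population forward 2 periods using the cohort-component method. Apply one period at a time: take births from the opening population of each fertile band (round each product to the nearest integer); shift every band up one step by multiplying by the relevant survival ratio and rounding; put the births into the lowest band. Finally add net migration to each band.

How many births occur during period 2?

— Period 1 —
Births: 18200 × 0.058 = 1056
20–39: 4600 × 0.957 = 4402
40+: 18200 × 0.95 + 4100 × 0.56 = 17290 + 2296 = 19586
Net migration: 0–19 − 160 → 896; 20–39 − 450 → 3952
Population now: 0–19=896, 20–39=3952, 40+=19586
— Period 2 —
Births: 3952 × 0.058 = 229
20–39: 896 × 0.957 = 857
40+: 3952 × 0.95 + 19586 × 0.56 = 3754 + 10968 = 14722
Net migration: 0–19 − 160 → 69; 20–39 − 450 → 407
Population now: 0–19=69, 20–39=407, 40+=14722

229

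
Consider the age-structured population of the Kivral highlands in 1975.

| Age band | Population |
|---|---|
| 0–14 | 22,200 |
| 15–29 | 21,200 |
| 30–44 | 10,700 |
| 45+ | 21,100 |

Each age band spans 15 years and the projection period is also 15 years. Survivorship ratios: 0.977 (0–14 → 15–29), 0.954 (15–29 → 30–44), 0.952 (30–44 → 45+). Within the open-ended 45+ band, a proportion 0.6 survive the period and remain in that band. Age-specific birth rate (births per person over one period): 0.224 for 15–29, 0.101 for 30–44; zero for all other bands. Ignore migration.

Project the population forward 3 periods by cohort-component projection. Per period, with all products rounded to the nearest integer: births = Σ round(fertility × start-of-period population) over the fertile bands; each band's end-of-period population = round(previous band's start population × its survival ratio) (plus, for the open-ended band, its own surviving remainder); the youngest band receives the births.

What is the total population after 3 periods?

55017

After projecting period 1:
Births: 21200 * 0.224 = 4749 ; 10700 * 0.101 = 1081 — total 5830
15–29: 22200 * 0.977 = 21689
30–44: 21200 * 0.954 = 20225
45+: 10700 * 0.952 + 21100 * 0.6 = 10186 + 12660 = 22846
End of period: [5830, 21689, 20225, 22846]
After projecting period 2:
Births: 21689 * 0.224 = 4858 ; 20225 * 0.101 = 2043 — total 6901
15–29: 5830 * 0.977 = 5696
30–44: 21689 * 0.954 = 20691
45+: 20225 * 0.952 + 22846 * 0.6 = 19254 + 13708 = 32962
End of period: [6901, 5696, 20691, 32962]
After projecting period 3:
Births: 5696 * 0.224 = 1276 ; 20691 * 0.101 = 2090 — total 3366
15–29: 6901 * 0.977 = 6742
30–44: 5696 * 0.954 = 5434
45+: 20691 * 0.952 + 32962 * 0.6 = 19698 + 19777 = 39475
End of period: [3366, 6742, 5434, 39475]
Total after period 3: 3366 + 6742 + 5434 + 39475 = 55017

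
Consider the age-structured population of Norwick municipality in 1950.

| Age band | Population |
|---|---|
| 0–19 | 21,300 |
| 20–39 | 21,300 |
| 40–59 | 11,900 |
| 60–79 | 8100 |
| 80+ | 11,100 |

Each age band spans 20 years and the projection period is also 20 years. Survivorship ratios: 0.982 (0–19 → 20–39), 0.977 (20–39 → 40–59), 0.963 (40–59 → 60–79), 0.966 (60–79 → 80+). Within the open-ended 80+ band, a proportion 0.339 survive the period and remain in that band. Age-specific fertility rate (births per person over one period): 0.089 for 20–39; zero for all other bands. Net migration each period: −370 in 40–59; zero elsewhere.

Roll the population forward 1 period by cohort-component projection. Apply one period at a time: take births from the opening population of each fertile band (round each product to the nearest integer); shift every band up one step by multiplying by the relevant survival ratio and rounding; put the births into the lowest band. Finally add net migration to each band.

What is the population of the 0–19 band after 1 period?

Period 1:
Births: 21300 * 0.089 = 1896
20–39: 21300 * 0.982 = 20917
40–59: 21300 * 0.977 = 20810
60–79: 11900 * 0.963 = 11460
80+: 8100 * 0.966 + 11100 * 0.339 = 7825 + 3763 = 11588
Net migration: 40–59 − 370 → 20440
Giving 1896 / 20917 / 20440 / 11460 / 11588.

1896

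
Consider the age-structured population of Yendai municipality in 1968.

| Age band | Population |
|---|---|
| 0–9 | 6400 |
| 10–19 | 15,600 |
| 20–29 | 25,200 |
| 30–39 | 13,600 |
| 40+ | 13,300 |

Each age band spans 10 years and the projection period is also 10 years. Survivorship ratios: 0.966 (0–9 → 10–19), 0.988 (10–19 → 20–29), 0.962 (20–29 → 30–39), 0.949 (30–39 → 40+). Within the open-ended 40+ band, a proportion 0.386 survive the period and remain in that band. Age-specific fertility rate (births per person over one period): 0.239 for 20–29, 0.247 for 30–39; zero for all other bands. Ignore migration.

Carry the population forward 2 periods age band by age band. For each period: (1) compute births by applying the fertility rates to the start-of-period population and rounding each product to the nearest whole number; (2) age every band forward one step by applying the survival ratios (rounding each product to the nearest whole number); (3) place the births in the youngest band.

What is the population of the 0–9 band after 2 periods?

9672

Call the bands 1 to 5, youngest first.
Period 1:
Births: 25200 × 0.239 = 6023 ; 13600 × 0.247 = 3359 → total 9382
Band 2: 6400 × 0.966 = 6182
Band 3: 15600 × 0.988 = 15413
Band 4: 25200 × 0.962 = 24242
Band 5: 13600 × 0.949 + 13300 × 0.386 = 12906 + 5134 = 18040
→ [9382, 6182, 15413, 24242, 18040]
Period 2:
Births: 15413 × 0.239 = 3684 ; 24242 × 0.247 = 5988 → total 9672
Band 2: 9382 × 0.966 = 9063
Band 3: 6182 × 0.988 = 6108
Band 4: 15413 × 0.962 = 14827
Band 5: 24242 × 0.949 + 18040 × 0.386 = 23006 + 6963 = 29969
→ [9672, 9063, 6108, 14827, 29969]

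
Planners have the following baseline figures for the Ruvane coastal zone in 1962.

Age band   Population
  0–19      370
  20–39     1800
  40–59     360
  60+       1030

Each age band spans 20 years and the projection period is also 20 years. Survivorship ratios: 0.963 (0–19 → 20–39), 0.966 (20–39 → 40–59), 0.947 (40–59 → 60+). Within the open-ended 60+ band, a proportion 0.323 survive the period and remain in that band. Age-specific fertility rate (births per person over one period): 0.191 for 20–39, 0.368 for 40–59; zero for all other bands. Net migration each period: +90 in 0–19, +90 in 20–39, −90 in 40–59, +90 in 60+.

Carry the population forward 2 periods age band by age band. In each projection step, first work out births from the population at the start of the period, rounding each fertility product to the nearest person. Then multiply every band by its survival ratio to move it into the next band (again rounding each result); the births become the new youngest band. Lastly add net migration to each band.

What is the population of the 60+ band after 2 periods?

1899

Period 1.
Births: 1800 × 0.191 = 344  |  360 × 0.368 = 132 → total 476
20–39: 370 × 0.963 = 356
40–59: 1800 × 0.966 = 1739
60+: 360 × 0.947 + 1030 × 0.323 = 341 + 333 = 674
Net migration: 0–19 + 90 → 566; 20–39 + 90 → 446; 40–59 − 90 → 1649; 60+ + 90 → 764
End of period: [566, 446, 1649, 764]
Period 2.
Births: 446 × 0.191 = 85  |  1649 × 0.368 = 607 → total 692
20–39: 566 × 0.963 = 545
40–59: 446 × 0.966 = 431
60+: 1649 × 0.947 + 764 × 0.323 = 1562 + 247 = 1809
Net migration: 0–19 + 90 → 782; 20–39 + 90 → 635; 40–59 − 90 → 341; 60+ + 90 → 1899
End of period: [782, 635, 341, 1899]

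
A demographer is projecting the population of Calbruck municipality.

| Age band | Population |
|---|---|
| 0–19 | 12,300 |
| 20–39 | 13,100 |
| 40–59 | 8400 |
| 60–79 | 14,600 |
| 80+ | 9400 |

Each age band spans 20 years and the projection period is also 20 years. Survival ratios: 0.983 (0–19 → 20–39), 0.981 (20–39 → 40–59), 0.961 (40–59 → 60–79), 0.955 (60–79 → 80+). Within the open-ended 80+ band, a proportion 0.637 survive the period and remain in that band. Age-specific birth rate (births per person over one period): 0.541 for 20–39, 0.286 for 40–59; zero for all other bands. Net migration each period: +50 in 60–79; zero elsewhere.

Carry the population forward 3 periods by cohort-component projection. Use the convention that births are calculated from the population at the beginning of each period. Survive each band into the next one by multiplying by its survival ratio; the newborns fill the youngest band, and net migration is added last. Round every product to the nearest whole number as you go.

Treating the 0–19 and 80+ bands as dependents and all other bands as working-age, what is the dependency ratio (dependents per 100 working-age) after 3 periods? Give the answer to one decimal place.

Period 1:
Births: 13100 × 0.541 = 7087, 8400 × 0.286 = 2402 → 9489
20–39: 12300 × 0.983 = 12091
40–59: 13100 × 0.981 = 12851
60–79: 8400 × 0.961 = 8072
80+: 14600 × 0.955 + 9400 × 0.637 = 13943 + 5988 = 19931
Net migration: 60–79 + 50 → 8122
Giving 9489 / 12091 / 12851 / 8122 / 19931.
Period 2:
Births: 12091 × 0.541 = 6541, 12851 × 0.286 = 3675 → 10216
20–39: 9489 × 0.983 = 9328
40–59: 12091 × 0.981 = 11861
60–79: 12851 × 0.961 = 12350
80+: 8122 × 0.955 + 19931 × 0.637 = 7757 + 12696 = 20453
Net migration: 60–79 + 50 → 12400
Giving 10216 / 9328 / 11861 / 12400 / 20453.
Period 3:
Births: 9328 × 0.541 = 5046, 11861 × 0.286 = 3392 → 8438
20–39: 10216 × 0.983 = 10042
40–59: 9328 × 0.981 = 9151
60–79: 11861 × 0.961 = 11398
80+: 12400 × 0.955 + 20453 × 0.637 = 11842 + 13029 = 24871
Net migration: 60–79 + 50 → 11448
Giving 8438 / 10042 / 9151 / 11448 / 24871.
Dependents (band 0–19 + band 80+) = 8438 + 24871 = 33309; working-age = 30641; ratio = 33309/30641 × 100 = 108.7

108.7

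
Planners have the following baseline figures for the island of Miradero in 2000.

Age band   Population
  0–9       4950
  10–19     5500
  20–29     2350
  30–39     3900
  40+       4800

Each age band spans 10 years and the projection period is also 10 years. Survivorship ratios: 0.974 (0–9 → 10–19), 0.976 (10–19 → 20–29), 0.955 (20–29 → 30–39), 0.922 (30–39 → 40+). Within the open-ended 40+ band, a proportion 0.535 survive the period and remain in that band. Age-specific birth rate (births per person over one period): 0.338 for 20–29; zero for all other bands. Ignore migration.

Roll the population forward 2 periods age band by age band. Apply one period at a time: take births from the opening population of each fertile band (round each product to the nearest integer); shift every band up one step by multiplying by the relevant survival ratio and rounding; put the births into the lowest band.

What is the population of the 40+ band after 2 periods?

5367

— Period 1 —
Births: 2350 * 0.338 = 794
10–19: 4950 * 0.974 = 4821
20–29: 5500 * 0.976 = 5368
30–39: 2350 * 0.955 = 2244
40+: 3900 * 0.922 + 4800 * 0.535 = 3596 + 2568 = 6164
Population now: 0–9=794, 10–19=4821, 20–29=5368, 30–39=2244, 40+=6164
— Period 2 —
Births: 5368 * 0.338 = 1814
10–19: 794 * 0.974 = 773
20–29: 4821 * 0.976 = 4705
30–39: 5368 * 0.955 = 5126
40+: 2244 * 0.922 + 6164 * 0.535 = 2069 + 3298 = 5367
Population now: 0–9=1814, 10–19=773, 20–29=4705, 30–39=5126, 40+=5367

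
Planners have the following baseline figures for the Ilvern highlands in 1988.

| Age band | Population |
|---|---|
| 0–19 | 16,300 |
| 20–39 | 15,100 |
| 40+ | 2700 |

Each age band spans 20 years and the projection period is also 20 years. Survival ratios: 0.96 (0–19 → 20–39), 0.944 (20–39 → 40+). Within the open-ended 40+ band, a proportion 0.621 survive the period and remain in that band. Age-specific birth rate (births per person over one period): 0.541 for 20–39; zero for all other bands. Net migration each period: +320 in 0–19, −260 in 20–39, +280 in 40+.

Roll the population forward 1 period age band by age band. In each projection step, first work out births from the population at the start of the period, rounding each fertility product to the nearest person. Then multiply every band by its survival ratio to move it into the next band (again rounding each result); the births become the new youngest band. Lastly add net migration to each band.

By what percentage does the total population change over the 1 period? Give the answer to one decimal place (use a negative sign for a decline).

17.6

— Period 1 —
Births: 15100 * 0.541 = 8169
20–39: 16300 * 0.96 = 15648
40+: 15100 * 0.944 + 2700 * 0.621 = 14254 + 1677 = 15931
Net migration: 0–19 + 320 → 8489; 20–39 − 260 → 15388; 40+ + 280 → 16211
End of period: [8489, 15388, 16211]
Total: 34100 → 40088; change = 5988; percentage change = 17.6%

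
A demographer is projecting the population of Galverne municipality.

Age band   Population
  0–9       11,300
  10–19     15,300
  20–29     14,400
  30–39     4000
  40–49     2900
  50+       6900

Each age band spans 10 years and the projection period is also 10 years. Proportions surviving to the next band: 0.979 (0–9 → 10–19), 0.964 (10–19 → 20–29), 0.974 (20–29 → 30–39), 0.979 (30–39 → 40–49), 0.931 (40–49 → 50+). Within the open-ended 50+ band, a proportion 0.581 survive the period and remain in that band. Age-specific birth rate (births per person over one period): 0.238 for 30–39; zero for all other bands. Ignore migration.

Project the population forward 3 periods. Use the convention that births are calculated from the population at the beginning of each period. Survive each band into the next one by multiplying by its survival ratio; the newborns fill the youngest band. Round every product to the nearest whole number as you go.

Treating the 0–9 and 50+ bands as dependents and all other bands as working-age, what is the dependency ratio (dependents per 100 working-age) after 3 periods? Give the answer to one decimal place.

Numbering the bands 1..6 from youngest to oldest:
[period 1]
Births: 4000 * 0.238 = 952
Band 2: 11300 * 0.979 = 11063
Band 3: 15300 * 0.964 = 14749
Band 4: 14400 * 0.974 = 14026
Band 5: 4000 * 0.979 = 3916
Band 6: 2900 * 0.931 + 6900 * 0.581 = 2700 + 4009 = 6709
→ [952, 11063, 14749, 14026, 3916, 6709]
[period 2]
Births: 14026 * 0.238 = 3338
Band 2: 952 * 0.979 = 932
Band 3: 11063 * 0.964 = 10665
Band 4: 14749 * 0.974 = 14366
Band 5: 14026 * 0.979 = 13731
Band 6: 3916 * 0.931 + 6709 * 0.581 = 3646 + 3898 = 7544
→ [3338, 932, 10665, 14366, 13731, 7544]
[period 3]
Births: 14366 * 0.238 = 3419
Band 2: 3338 * 0.979 = 3268
Band 3: 932 * 0.964 = 898
Band 4: 10665 * 0.974 = 10388
Band 5: 14366 * 0.979 = 14064
Band 6: 13731 * 0.931 + 7544 * 0.581 = 12784 + 4383 = 17167
→ [3419, 3268, 898, 10388, 14064, 17167]
Dependents (band 0–9 + band 50+) = 3419 + 17167 = 20586; working-age = 28618; ratio = 20586/28618 × 100 = 71.9

71.9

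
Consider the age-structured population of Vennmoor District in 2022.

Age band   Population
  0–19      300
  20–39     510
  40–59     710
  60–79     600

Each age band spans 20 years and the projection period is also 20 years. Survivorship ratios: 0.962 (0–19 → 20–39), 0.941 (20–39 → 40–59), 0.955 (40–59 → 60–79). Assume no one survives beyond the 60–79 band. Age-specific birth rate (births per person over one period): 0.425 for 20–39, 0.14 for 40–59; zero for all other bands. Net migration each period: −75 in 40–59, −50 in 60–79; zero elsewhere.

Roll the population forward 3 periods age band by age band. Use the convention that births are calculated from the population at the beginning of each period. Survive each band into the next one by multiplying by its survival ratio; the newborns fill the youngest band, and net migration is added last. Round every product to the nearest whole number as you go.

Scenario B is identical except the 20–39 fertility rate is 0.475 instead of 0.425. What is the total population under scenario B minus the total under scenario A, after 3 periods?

Let group 1 be 0–19 through group 4 = 60–79.
After projecting period 1:
Births: 510 × 0.425 = 217 ; 710 × 0.14 = 99 → 316
Group 2: 300 × 0.962 = 289
Group 3: 510 × 0.941 = 480
Group 4: 710 × 0.955 = 678
Net migration: Group 3 − 75 → 405; Group 4 − 50 → 628
End of period: [316, 289, 405, 628]
After projecting period 2:
Births: 289 × 0.425 = 123 ; 405 × 0.14 = 57 → 180
Group 2: 316 × 0.962 = 304
Group 3: 289 × 0.941 = 272
Group 4: 405 × 0.955 = 387
Net migration: Group 3 − 75 → 197; Group 4 − 50 → 337
End of period: [180, 304, 197, 337]
After projecting period 3:
Births: 304 × 0.425 = 129 ; 197 × 0.14 = 28 → 157
Group 2: 180 × 0.962 = 173
Group 3: 304 × 0.941 = 286
Group 4: 197 × 0.955 = 188
Net migration: Group 3 − 75 → 211; Group 4 − 50 → 138
End of period: [157, 173, 211, 138]
Scenario A total after 3 periods: 679
Scenario B projection —
After projecting period 1:
Births: 510 × 0.475 = 242 ; 710 × 0.14 = 99 → 341
Group 2: 300 × 0.962 = 289
Group 3: 510 × 0.941 = 480
Group 4: 710 × 0.955 = 678
Net migration: Group 3 − 75 → 405; Group 4 − 50 → 628
End of period: [341, 289, 405, 628]
After projecting period 2:
Births: 289 × 0.475 = 137 ; 405 × 0.14 = 57 → 194
Group 2: 341 × 0.962 = 328
Group 3: 289 × 0.941 = 272
Group 4: 405 × 0.955 = 387
Net migration: Group 3 − 75 → 197; Group 4 − 50 → 337
End of period: [194, 328, 197, 337]
After projecting period 3:
Births: 328 × 0.475 = 156 ; 197 × 0.14 = 28 → 184
Group 2: 194 × 0.962 = 187
Group 3: 328 × 0.941 = 309
Group 4: 197 × 0.955 = 188
Net migration: Group 3 − 75 → 234; Group 4 − 50 → 138
End of period: [184, 187, 234, 138]
Scenario B total after 3 periods: 743
Difference B − A = 743 − 679 = 64

64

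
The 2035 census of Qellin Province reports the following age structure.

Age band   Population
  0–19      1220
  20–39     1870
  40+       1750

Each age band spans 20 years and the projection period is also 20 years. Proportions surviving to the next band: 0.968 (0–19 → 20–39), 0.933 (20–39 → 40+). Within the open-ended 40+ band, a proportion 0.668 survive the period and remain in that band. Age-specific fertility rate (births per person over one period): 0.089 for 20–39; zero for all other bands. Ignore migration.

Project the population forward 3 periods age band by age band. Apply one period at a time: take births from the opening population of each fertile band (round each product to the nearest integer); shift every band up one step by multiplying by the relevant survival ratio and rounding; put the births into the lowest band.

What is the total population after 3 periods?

2303

(Bands numbered youngest = 1 to oldest = 3.)
[period 1]
Births: 1870 × 0.089 = 166
Band 2: 1220 × 0.968 = 1181
Band 3: 1870 × 0.933 + 1750 × 0.668 = 1745 + 1169 = 2914
End of period: [166, 1181, 2914]
[period 2]
Births: 1181 × 0.089 = 105
Band 2: 166 × 0.968 = 161
Band 3: 1181 × 0.933 + 2914 × 0.668 = 1102 + 1947 = 3049
End of period: [105, 161, 3049]
[period 3]
Births: 161 × 0.089 = 14
Band 2: 105 × 0.968 = 102
Band 3: 161 × 0.933 + 3049 × 0.668 = 150 + 2037 = 2187
End of period: [14, 102, 2187]
Total after period 3: 14 + 102 + 2187 = 2303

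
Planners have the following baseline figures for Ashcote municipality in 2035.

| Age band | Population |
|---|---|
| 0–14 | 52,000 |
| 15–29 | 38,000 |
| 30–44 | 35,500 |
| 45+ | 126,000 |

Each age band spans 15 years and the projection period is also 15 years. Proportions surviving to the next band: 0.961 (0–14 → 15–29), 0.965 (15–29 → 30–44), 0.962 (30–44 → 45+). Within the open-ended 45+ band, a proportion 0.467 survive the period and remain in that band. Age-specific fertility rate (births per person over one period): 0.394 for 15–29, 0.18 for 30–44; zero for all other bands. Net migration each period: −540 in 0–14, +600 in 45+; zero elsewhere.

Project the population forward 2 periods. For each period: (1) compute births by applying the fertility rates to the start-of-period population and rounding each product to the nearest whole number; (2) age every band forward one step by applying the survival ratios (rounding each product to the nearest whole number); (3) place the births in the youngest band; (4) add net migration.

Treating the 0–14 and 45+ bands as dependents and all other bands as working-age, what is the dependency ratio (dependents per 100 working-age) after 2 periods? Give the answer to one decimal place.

154.4

— Period 1 —
Births: 38000 * 0.394 = 14972, 35500 * 0.18 = 6390 → 21362
15–29: 52000 * 0.961 = 49972
30–44: 38000 * 0.965 = 36670
45+: 35500 * 0.962 + 126000 * 0.467 = 34151 + 58842 = 92993
Net migration: 0–14 − 540 → 20822; 45+ + 600 → 93593
Population now: 0–14=20822, 15–29=49972, 30–44=36670, 45+=93593
— Period 2 —
Births: 49972 * 0.394 = 19689, 36670 * 0.18 = 6601 → 26290
15–29: 20822 * 0.961 = 20010
30–44: 49972 * 0.965 = 48223
45+: 36670 * 0.962 + 93593 * 0.467 = 35277 + 43708 = 78985
Net migration: 0–14 − 540 → 25750; 45+ + 600 → 79585
Population now: 0–14=25750, 15–29=20010, 30–44=48223, 45+=79585
Dependents (band 0–14 + band 45+) = 25750 + 79585 = 105335; working-age = 68233; ratio = 105335/68233 × 100 = 154.4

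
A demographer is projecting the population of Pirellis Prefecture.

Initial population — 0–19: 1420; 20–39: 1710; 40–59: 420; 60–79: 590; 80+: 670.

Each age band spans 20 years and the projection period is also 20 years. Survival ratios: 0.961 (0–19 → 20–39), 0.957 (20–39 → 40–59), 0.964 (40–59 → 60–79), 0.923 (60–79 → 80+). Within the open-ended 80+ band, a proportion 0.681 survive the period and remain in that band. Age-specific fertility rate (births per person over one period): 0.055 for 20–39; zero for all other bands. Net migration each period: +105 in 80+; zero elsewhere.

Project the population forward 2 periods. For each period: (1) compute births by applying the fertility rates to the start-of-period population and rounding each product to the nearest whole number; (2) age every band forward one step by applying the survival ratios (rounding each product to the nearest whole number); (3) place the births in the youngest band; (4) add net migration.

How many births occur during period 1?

Let group 1 be 0–19 through group 5 = 80+.
[period 1]
Births: 1710 × 0.055 = 94
Group 2: 1420 × 0.961 = 1365
Group 3: 1710 × 0.957 = 1636
Group 4: 420 × 0.964 = 405
Group 5: 590 × 0.923 + 670 × 0.681 = 545 + 456 = 1001
Net migration: Group 5 + 105 → 1106
Giving 94 / 1365 / 1636 / 405 / 1106.

94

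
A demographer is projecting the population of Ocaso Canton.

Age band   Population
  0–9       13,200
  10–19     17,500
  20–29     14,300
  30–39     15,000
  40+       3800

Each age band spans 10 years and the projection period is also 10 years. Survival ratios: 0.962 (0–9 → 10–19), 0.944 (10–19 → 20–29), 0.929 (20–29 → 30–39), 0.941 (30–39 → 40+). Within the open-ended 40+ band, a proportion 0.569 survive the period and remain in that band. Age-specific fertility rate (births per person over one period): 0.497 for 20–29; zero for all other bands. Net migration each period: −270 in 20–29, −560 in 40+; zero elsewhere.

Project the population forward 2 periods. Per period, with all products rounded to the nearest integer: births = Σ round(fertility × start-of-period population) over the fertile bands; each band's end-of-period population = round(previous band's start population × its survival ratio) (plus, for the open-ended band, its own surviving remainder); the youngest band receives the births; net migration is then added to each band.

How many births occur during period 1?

Let band 1 be 0–9 through band 5 = 40+.
Period 1.
Births: 14300 × 0.497 = 7107
Band 2: 13200 × 0.962 = 12698
Band 3: 17500 × 0.944 = 16520
Band 4: 14300 × 0.929 = 13285
Band 5: 15000 × 0.941 + 3800 × 0.569 = 14115 + 2162 = 16277
Net migration: Band 3 − 270 → 16250; Band 5 − 560 → 15717
Giving 7107 / 12698 / 16250 / 13285 / 15717.

7107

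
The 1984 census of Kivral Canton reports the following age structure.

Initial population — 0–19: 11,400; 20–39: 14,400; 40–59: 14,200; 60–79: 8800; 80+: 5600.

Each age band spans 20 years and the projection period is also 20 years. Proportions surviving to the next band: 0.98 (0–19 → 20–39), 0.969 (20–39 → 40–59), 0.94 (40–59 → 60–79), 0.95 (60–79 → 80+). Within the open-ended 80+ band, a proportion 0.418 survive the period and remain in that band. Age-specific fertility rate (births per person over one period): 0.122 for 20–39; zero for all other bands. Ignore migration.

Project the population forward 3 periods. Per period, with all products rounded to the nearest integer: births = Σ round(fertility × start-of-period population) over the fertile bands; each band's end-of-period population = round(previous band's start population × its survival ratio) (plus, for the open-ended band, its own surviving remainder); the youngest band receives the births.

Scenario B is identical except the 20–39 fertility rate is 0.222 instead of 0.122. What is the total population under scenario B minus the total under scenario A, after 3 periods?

2947

(Groups numbered youngest = 1 to oldest = 5.)
— Period 1 —
Births: 14400 × 0.122 = 1757
Group 2: 11400 × 0.98 = 11172
Group 3: 14400 × 0.969 = 13954
Group 4: 14200 × 0.94 = 13348
Group 5: 8800 × 0.95 + 5600 × 0.418 = 8360 + 2341 = 10701
Giving 1757 / 11172 / 13954 / 13348 / 10701.
— Period 2 —
Births: 11172 × 0.122 = 1363
Group 2: 1757 × 0.98 = 1722
Group 3: 11172 × 0.969 = 10826
Group 4: 13954 × 0.94 = 13117
Group 5: 13348 × 0.95 + 10701 × 0.418 = 12681 + 4473 = 17154
Giving 1363 / 1722 / 10826 / 13117 / 17154.
— Period 3 —
Births: 1722 × 0.122 = 210
Group 2: 1363 × 0.98 = 1336
Group 3: 1722 × 0.969 = 1669
Group 4: 10826 × 0.94 = 10176
Group 5: 13117 × 0.95 + 17154 × 0.418 = 12461 + 7170 = 19631
Giving 210 / 1336 / 1669 / 10176 / 19631.
Scenario A total after 3 periods: 33022
Scenario B projection —
— Period 1 —
Births: 14400 × 0.222 = 3197
Group 2: 11400 × 0.98 = 11172
Group 3: 14400 × 0.969 = 13954
Group 4: 14200 × 0.94 = 13348
Group 5: 8800 × 0.95 + 5600 × 0.418 = 8360 + 2341 = 10701
Giving 3197 / 11172 / 13954 / 13348 / 10701.
— Period 2 —
Births: 11172 × 0.222 = 2480
Group 2: 3197 × 0.98 = 3133
Group 3: 11172 × 0.969 = 10826
Group 4: 13954 × 0.94 = 13117
Group 5: 13348 × 0.95 + 10701 × 0.418 = 12681 + 4473 = 17154
Giving 2480 / 3133 / 10826 / 13117 / 17154.
— Period 3 —
Births: 3133 × 0.222 = 696
Group 2: 2480 × 0.98 = 2430
Group 3: 3133 × 0.969 = 3036
Group 4: 10826 × 0.94 = 10176
Group 5: 13117 × 0.95 + 17154 × 0.418 = 12461 + 7170 = 19631
Giving 696 / 2430 / 3036 / 10176 / 19631.
Scenario B total after 3 periods: 35969
Difference B − A = 35969 − 33022 = 2947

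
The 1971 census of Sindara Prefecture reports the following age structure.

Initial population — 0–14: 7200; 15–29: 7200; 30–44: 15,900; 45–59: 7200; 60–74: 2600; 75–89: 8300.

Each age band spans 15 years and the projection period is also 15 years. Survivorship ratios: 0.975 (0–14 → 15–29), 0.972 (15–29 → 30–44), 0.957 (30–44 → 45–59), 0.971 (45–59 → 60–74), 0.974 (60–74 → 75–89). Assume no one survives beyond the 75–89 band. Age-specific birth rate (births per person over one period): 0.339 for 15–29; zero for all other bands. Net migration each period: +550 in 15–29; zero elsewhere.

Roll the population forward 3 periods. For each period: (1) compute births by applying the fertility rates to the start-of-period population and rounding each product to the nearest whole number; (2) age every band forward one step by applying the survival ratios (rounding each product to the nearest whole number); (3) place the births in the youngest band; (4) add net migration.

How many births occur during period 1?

[period 1]
Births: 7200 × 0.339 = 2441
15–29: 7200 × 0.975 = 7020
30–44: 7200 × 0.972 = 6998
45–59: 15900 × 0.957 = 15216
60–74: 7200 × 0.971 = 6991
75–89: 2600 × 0.974 = 2532
Net migration: 15–29 + 550 → 7570
Giving 2441 / 7570 / 6998 / 15216 / 6991 / 2532.

2441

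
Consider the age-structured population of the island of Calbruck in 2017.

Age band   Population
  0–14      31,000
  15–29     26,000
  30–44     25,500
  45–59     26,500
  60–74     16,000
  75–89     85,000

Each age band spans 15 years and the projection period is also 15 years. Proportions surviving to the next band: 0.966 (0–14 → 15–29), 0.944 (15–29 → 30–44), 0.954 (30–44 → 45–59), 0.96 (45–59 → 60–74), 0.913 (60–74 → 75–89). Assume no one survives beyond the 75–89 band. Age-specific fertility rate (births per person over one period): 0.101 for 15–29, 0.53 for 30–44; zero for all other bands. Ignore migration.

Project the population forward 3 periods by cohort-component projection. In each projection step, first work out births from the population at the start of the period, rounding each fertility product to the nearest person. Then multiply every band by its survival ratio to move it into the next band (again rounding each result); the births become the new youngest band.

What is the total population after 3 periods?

117534

[period 1]
Births: 26000 × 0.101 = 2626  |  25500 × 0.53 = 13515 → total 16141
15–29: 31000 × 0.966 = 29946
30–44: 26000 × 0.944 = 24544
45–59: 25500 × 0.954 = 24327
60–74: 26500 × 0.96 = 25440
75–89: 16000 × 0.913 = 14608
→ [16141, 29946, 24544, 24327, 25440, 14608]
[period 2]
Births: 29946 × 0.101 = 3025  |  24544 × 0.53 = 13008 → total 16033
15–29: 16141 × 0.966 = 15592
30–44: 29946 × 0.944 = 28269
45–59: 24544 × 0.954 = 23415
60–74: 24327 × 0.96 = 23354
75–89: 25440 × 0.913 = 23227
→ [16033, 15592, 28269, 23415, 23354, 23227]
[period 3]
Births: 15592 × 0.101 = 1575  |  28269 × 0.53 = 14983 → total 16558
15–29: 16033 × 0.966 = 15488
30–44: 15592 × 0.944 = 14719
45–59: 28269 × 0.954 = 26969
60–74: 23415 × 0.96 = 22478
75–89: 23354 × 0.913 = 21322
→ [16558, 15488, 14719, 26969, 22478, 21322]
Total after period 3: 16558 + 15488 + 14719 + 26969 + 22478 + 21322 = 117534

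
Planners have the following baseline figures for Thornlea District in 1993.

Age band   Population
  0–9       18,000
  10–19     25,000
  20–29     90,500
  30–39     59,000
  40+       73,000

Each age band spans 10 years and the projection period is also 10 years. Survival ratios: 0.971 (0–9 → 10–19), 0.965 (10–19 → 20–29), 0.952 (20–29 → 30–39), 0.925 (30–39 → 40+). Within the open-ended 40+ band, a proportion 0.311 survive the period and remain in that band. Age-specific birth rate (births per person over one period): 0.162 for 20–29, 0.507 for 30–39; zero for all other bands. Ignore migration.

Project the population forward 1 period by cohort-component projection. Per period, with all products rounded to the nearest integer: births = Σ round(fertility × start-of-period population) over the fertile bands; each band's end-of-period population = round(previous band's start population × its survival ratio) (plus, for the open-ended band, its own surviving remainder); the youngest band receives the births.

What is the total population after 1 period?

Period 1:
Births: 90500 × 0.162 = 14661, 59000 × 0.507 = 29913 → 44574
10–19: 18000 × 0.971 = 17478
20–29: 25000 × 0.965 = 24125
30–39: 90500 × 0.952 = 86156
40+: 59000 × 0.925 + 73000 × 0.311 = 54575 + 22703 = 77278
Giving 44574 / 17478 / 24125 / 86156 / 77278.
Total after period 1: 44574 + 17478 + 24125 + 86156 + 77278 = 249611

249611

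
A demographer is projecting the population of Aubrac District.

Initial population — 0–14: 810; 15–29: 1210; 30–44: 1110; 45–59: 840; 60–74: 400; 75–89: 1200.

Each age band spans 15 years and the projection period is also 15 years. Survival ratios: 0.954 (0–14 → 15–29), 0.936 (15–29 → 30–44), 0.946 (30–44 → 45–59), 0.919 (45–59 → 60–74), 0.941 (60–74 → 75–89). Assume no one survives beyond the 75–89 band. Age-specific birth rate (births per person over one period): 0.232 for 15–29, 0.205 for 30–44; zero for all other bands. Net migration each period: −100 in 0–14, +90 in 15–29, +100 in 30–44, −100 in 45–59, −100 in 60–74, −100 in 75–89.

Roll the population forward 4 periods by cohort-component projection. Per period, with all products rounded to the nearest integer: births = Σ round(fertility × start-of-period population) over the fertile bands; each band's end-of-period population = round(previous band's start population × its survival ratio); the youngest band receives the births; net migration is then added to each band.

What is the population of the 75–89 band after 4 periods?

(Bands numbered youngest = 1 to oldest = 6.)
After projecting period 1:
Births: 1210 × 0.232 = 281  |  1110 × 0.205 = 228 → total 509
Band 2: 810 × 0.954 = 773
Band 3: 1210 × 0.936 = 1133
Band 4: 1110 × 0.946 = 1050
Band 5: 840 × 0.919 = 772
Band 6: 400 × 0.941 = 376
Net migration: Band 1 − 100 → 409; Band 2 + 90 → 863; Band 3 + 100 → 1233; Band 4 − 100 → 950; Band 5 − 100 → 672; Band 6 − 100 → 276
→ [409, 863, 1233, 950, 672, 276]
After projecting period 2:
Births: 863 × 0.232 = 200  |  1233 × 0.205 = 253 → total 453
Band 2: 409 × 0.954 = 390
Band 3: 863 × 0.936 = 808
Band 4: 1233 × 0.946 = 1166
Band 5: 950 × 0.919 = 873
Band 6: 672 × 0.941 = 632
Net migration: Band 1 − 100 → 353; Band 2 + 90 → 480; Band 3 + 100 → 908; Band 4 − 100 → 1066; Band 5 − 100 → 773; Band 6 − 100 → 532
→ [353, 480, 908, 1066, 773, 532]
After projecting period 3:
Births: 480 × 0.232 = 111  |  908 × 0.205 = 186 → total 297
Band 2: 353 × 0.954 = 337
Band 3: 480 × 0.936 = 449
Band 4: 908 × 0.946 = 859
Band 5: 1066 × 0.919 = 980
Band 6: 773 × 0.941 = 727
Net migration: Band 1 − 100 → 197; Band 2 + 90 → 427; Band 3 + 100 → 549; Band 4 − 100 → 759; Band 5 − 100 → 880; Band 6 − 100 → 627
→ [197, 427, 549, 759, 880, 627]
After projecting period 4:
Births: 427 × 0.232 = 99  |  549 × 0.205 = 113 → total 212
Band 2: 197 × 0.954 = 188
Band 3: 427 × 0.936 = 400
Band 4: 549 × 0.946 = 519
Band 5: 759 × 0.919 = 698
Band 6: 880 × 0.941 = 828
Net migration: Band 1 − 100 → 112; Band 2 + 90 → 278; Band 3 + 100 → 500; Band 4 − 100 → 419; Band 5 − 100 → 598; Band 6 − 100 → 728
→ [112, 278, 500, 419, 598, 728]

728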